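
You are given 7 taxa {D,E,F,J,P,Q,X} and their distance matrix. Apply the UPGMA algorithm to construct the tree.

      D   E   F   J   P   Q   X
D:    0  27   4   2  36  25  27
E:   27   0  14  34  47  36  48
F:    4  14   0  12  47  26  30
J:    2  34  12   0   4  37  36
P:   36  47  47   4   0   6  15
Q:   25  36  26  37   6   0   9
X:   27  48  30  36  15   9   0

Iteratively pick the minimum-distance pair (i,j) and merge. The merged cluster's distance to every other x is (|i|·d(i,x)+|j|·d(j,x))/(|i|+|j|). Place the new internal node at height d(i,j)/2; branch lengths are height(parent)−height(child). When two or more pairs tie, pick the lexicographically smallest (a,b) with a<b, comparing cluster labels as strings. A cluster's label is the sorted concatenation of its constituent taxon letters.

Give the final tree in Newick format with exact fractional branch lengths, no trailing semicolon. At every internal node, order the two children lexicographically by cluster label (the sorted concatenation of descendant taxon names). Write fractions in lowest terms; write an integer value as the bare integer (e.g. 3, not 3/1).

((((D:1,J:1):3,F:4):17/2,E:25/2):33/8,((P:3,Q:3):3,X:6):85/8)

iteration 1: select D,J (d=2); attach at lengths (1, 1); label the merged cluster DJ
  updated: d(DJ,E)=61/2, d(DJ,F)=8, d(DJ,P)=20, d(DJ,Q)=31, d(DJ,X)=63/2
iteration 2: select P,Q (d=6); attach at lengths (3, 3); label the merged cluster PQ
  updated: d(DJ,PQ)=51/2, d(E,PQ)=83/2, d(F,PQ)=73/2, d(PQ,X)=12
iteration 3: select DJ,F (d=8); attach at lengths (3, 4); label the merged cluster DFJ
  updated: d(DFJ,E)=25, d(DFJ,PQ)=175/6, d(DFJ,X)=31
iteration 4: select PQ,X (d=12); attach at lengths (3, 6); label the merged cluster PQX
  updated: d(DFJ,PQX)=268/9, d(E,PQX)=131/3
iteration 5: select DFJ,E (d=25); attach at lengths (17/2, 25/2); label the merged cluster DEFJ
  updated: d(DEFJ,PQX)=133/4
iteration 6: select DEFJ,PQX (d=133/4); attach at lengths (33/8, 85/8); label the merged cluster DEFJPQX
final tree: ((((D:1,J:1):3,F:4):17/2,E:25/2):33/8,((P:3,Q:3):3,X:6):85/8)
total length: 239/4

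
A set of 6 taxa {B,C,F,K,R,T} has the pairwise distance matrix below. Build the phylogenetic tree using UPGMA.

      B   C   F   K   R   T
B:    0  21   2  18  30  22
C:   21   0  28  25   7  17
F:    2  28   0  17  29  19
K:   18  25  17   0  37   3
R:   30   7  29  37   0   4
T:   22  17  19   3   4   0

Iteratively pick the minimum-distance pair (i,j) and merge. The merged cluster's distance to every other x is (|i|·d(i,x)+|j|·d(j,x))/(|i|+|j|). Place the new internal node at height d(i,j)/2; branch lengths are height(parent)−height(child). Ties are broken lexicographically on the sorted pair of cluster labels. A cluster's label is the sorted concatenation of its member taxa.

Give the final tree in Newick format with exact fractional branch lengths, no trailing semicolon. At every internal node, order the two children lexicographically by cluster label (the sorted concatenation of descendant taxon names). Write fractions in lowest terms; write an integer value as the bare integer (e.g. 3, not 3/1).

(((B:1,F:1):17/2,(K:3/2,T:3/2):8):39/16,(C:7/2,R:7/2):135/16)

1. join B+F (d=2) ⇒ BF; edges |B|=1, |F|=1
  updated: d(BF,C)=49/2, d(BF,K)=35/2, d(BF,R)=59/2, d(BF,T)=41/2
2. join K+T (d=3) ⇒ KT; edges |K|=3/2, |T|=3/2
  updated: d(BF,KT)=19, d(C,KT)=21, d(KT,R)=41/2
3. join C+R (d=7) ⇒ CR; edges |C|=7/2, |R|=7/2
  updated: d(BF,CR)=27, d(CR,KT)=83/4
4. join BF+KT (d=19) ⇒ BFKT; edges |BF|=17/2, |KT|=8
  updated: d(BFKT,CR)=191/8
5. join BFKT+CR (d=191/8) ⇒ BCFKRT; edges |BFKT|=39/16, |CR|=135/16
final tree: (((B:1,F:1):17/2,(K:3/2,T:3/2):8):39/16,(C:7/2,R:7/2):135/16)
total length: 315/8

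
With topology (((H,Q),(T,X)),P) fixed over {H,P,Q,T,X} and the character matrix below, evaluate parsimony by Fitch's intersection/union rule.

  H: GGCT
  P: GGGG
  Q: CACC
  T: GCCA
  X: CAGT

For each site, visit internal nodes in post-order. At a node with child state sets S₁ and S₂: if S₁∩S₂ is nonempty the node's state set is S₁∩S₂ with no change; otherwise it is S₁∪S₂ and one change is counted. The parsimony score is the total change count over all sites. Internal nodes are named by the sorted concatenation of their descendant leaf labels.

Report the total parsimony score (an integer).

10

[col 0] HQ: children H:{G}, Q:{C} ∪→ {C,G}; cost 1
[col 0] TX: children T:{G}, X:{C} ∪→ {C,G}; cost 1
[col 0] HQTX: children HQ:{C,G}, TX:{C,G} ∩→ {C,G}; cost 0
[col 0] HPQTX: children HQTX:{C,G}, P:{G} ∩→ {G}; cost 0
[col 1] HQ: children H:{G}, Q:{A} ∪→ {A,G}; cost 1
[col 1] TX: children T:{C}, X:{A} ∪→ {A,C}; cost 1
[col 1] HQTX: children HQ:{A,G}, TX:{A,C} ∩→ {A}; cost 0
[col 1] HPQTX: children HQTX:{A}, P:{G} ∪→ {A,G}; cost 1
[col 2] HQ: children H:{C}, Q:{C} ∩→ {C}; cost 0
[col 2] TX: children T:{C}, X:{G} ∪→ {C,G}; cost 1
[col 2] HQTX: children HQ:{C}, TX:{C,G} ∩→ {C}; cost 0
[col 2] HPQTX: children HQTX:{C}, P:{G} ∪→ {C,G}; cost 1
[col 3] HQ: children H:{T}, Q:{C} ∪→ {C,T}; cost 1
[col 3] TX: children T:{A}, X:{T} ∪→ {A,T}; cost 1
[col 3] HQTX: children HQ:{C,T}, TX:{A,T} ∩→ {T}; cost 0
[col 3] HPQTX: children HQTX:{T}, P:{G} ∪→ {G,T}; cost 1
per-site changes: [2, 3, 2, 3]; total = 10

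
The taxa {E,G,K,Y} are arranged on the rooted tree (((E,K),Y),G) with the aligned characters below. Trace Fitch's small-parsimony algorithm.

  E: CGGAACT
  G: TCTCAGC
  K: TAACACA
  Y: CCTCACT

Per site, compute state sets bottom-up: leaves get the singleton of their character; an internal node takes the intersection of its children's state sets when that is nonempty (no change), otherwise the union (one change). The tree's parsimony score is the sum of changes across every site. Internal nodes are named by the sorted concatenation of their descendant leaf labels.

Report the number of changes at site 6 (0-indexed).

[col 0] EK: children E:{C}, K:{T} ∪→ {C,T}; cost 1
[col 0] EKY: children EK:{C,T}, Y:{C} ∩→ {C}; cost 0
[col 0] EGKY: children EKY:{C}, G:{T} ∪→ {C,T}; cost 1
[col 1] EK: children E:{G}, K:{A} ∪→ {A,G}; cost 1
[col 1] EKY: children EK:{A,G}, Y:{C} ∪→ {A,C,G}; cost 1
[col 1] EGKY: children EKY:{A,C,G}, G:{C} ∩→ {C}; cost 0
[col 2] EK: children E:{G}, K:{A} ∪→ {A,G}; cost 1
[col 2] EKY: children EK:{A,G}, Y:{T} ∪→ {A,G,T}; cost 1
[col 2] EGKY: children EKY:{A,G,T}, G:{T} ∩→ {T}; cost 0
[col 3] EK: children E:{A}, K:{C} ∪→ {A,C}; cost 1
[col 3] EKY: children EK:{A,C}, Y:{C} ∩→ {C}; cost 0
[col 3] EGKY: children EKY:{C}, G:{C} ∩→ {C}; cost 0
[col 4] EK: children E:{A}, K:{A} ∩→ {A}; cost 0
[col 4] EKY: children EK:{A}, Y:{A} ∩→ {A}; cost 0
[col 4] EGKY: children EKY:{A}, G:{A} ∩→ {A}; cost 0
[col 5] EK: children E:{C}, K:{C} ∩→ {C}; cost 0
[col 5] EKY: children EK:{C}, Y:{C} ∩→ {C}; cost 0
[col 5] EGKY: children EKY:{C}, G:{G} ∪→ {C,G}; cost 1
[col 6] EK: children E:{T}, K:{A} ∪→ {A,T}; cost 1
[col 6] EKY: children EK:{A,T}, Y:{T} ∩→ {T}; cost 0
[col 6] EGKY: children EKY:{T}, G:{C} ∪→ {C,T}; cost 1
per-site changes: [2, 2, 2, 1, 0, 1, 2]; total = 10

2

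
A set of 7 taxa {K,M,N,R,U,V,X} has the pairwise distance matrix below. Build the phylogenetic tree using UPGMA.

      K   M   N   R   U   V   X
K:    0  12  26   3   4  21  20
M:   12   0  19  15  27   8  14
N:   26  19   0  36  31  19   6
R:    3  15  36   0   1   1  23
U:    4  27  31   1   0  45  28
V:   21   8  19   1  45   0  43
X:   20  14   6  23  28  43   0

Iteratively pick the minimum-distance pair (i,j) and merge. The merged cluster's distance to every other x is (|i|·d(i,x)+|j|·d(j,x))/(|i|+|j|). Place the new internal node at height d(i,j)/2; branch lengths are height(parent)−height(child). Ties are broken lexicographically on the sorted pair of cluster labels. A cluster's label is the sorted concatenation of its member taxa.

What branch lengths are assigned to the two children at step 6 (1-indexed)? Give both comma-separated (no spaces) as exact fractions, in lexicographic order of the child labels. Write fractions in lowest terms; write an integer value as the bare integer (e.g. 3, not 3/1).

43/15,199/20

iteration 1: select R,U (d=1); attach at lengths (1/2, 1/2); label the merged cluster RU
  updated: d(K,RU)=7/2, d(M,RU)=21, d(N,RU)=67/2, d(RU,V)=23, d(RU,X)=51/2
iteration 2: select K,RU (d=7/2); attach at lengths (7/4, 5/4); label the merged cluster KRU
  updated: d(KRU,M)=18, d(KRU,N)=31, d(KRU,V)=67/3, d(KRU,X)=71/3
iteration 3: select N,X (d=6); attach at lengths (3, 3); label the merged cluster NX
  updated: d(KRU,NX)=82/3, d(M,NX)=33/2, d(NX,V)=31
iteration 4: select M,V (d=8); attach at lengths (4, 4); label the merged cluster MV
  updated: d(KRU,MV)=121/6, d(MV,NX)=95/4
iteration 5: select KRU,MV (d=121/6); attach at lengths (25/3, 73/12); label the merged cluster KMRUV
  updated: d(KMRUV,NX)=259/10
iteration 6: select KMRUV,NX (d=259/10); attach at lengths (43/15, 199/20); label the merged cluster KMNRUVX
final tree: (((K:7/4,(R:1/2,U:1/2):5/4):25/3,(M:4,V:4):73/12):43/15,(N:3,X:3):199/20)
total length: 1357/30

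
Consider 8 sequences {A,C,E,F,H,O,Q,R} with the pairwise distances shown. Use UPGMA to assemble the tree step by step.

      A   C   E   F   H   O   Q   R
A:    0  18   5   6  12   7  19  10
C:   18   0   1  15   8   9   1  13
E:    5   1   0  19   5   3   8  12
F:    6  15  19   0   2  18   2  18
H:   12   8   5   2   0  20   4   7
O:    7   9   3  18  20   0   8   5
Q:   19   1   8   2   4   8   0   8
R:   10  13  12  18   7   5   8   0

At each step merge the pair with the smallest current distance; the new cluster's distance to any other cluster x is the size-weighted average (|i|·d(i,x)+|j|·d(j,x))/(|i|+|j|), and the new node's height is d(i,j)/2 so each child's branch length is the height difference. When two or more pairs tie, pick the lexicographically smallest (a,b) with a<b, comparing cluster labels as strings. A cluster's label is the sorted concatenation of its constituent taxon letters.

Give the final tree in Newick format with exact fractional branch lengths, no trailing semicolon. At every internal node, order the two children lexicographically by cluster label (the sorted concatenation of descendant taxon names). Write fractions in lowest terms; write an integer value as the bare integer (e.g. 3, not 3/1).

((A:17/4,(O:5/2,R:5/2):7/4):97/60,((C:1/2,E:1/2):25/6,((F:1,H:1):1/2,Q:3/2):19/6):6/5)

step 1: merge (C,E) at d=1; branch lengths C→1/2, E→1/2; new cluster CE
  updated: d(A,CE)=23/2, d(CE,F)=17, d(CE,H)=13/2, d(CE,O)=6, d(CE,Q)=9/2, d(CE,R)=25/2
step 2: merge (F,H) at d=2; branch lengths F→1, H→1; new cluster FH
  updated: d(A,FH)=9, d(CE,FH)=47/4, d(FH,O)=19, d(FH,Q)=3, d(FH,R)=25/2
step 3: merge (FH,Q) at d=3; branch lengths FH→1/2, Q→3/2; new cluster FHQ
  updated: d(A,FHQ)=37/3, d(CE,FHQ)=28/3, d(FHQ,O)=46/3, d(FHQ,R)=11
step 4: merge (O,R) at d=5; branch lengths O→5/2, R→5/2; new cluster OR
  updated: d(A,OR)=17/2, d(CE,OR)=37/4, d(FHQ,OR)=79/6
step 5: merge (A,OR) at d=17/2; branch lengths A→17/4, OR→7/4; new cluster AOR
  updated: d(AOR,CE)=10, d(AOR,FHQ)=116/9
step 6: merge (CE,FHQ) at d=28/3; branch lengths CE→25/6, FHQ→19/6; new cluster CEFHQ
  updated: d(AOR,CEFHQ)=176/15
step 7: merge (AOR,CEFHQ) at d=176/15; branch lengths AOR→97/60, CEFHQ→6/5; new cluster ACEFHOQR
final tree: ((A:17/4,(O:5/2,R:5/2):7/4):97/60,((C:1/2,E:1/2):25/6,((F:1,H:1):1/2,Q:3/2):19/6):6/5)
total length: 523/20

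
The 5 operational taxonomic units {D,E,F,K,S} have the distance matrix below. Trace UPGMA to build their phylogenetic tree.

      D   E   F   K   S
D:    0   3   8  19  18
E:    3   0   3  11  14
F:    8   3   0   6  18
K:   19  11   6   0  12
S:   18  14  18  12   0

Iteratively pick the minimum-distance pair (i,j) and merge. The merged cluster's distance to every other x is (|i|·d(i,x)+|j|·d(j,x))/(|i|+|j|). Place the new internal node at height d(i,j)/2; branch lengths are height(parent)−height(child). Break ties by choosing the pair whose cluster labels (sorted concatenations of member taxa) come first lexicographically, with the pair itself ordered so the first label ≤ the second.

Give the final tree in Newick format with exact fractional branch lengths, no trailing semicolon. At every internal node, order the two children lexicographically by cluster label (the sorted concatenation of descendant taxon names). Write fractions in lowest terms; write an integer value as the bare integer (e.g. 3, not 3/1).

step 1: merge (D,E) at d=3; branch lengths D→3/2, E→3/2; new cluster DE
  updated: d(DE,F)=11/2, d(DE,K)=15, d(DE,S)=16
step 2: merge (DE,F) at d=11/2; branch lengths DE→5/4, F→11/4; new cluster DEF
  updated: d(DEF,K)=12, d(DEF,S)=50/3
step 3: merge (DEF,K) at d=12; branch lengths DEF→13/4, K→6; new cluster DEFK
  updated: d(DEFK,S)=31/2
step 4: merge (DEFK,S) at d=31/2; branch lengths DEFK→7/4, S→31/4; new cluster DEFKS
final tree: ((((D:3/2,E:3/2):5/4,F:11/4):13/4,K:6):7/4,S:31/4)
total length: 103/4

((((D:3/2,E:3/2):5/4,F:11/4):13/4,K:6):7/4,S:31/4)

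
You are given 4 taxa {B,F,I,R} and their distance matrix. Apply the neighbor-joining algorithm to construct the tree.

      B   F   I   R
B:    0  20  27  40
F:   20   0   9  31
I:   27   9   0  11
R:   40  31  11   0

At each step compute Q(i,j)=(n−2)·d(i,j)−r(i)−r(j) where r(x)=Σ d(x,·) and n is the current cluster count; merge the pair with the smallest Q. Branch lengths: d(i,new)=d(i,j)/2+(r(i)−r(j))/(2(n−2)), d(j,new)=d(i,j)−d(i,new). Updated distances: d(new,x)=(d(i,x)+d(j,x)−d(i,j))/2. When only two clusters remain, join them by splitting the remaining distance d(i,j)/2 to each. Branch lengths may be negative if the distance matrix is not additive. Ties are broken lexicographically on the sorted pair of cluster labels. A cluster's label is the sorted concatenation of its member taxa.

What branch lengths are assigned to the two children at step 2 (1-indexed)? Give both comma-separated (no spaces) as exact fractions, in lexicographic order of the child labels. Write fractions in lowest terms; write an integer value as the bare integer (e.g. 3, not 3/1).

45/4,-13/4

1. join B+F (d=20, Q=-107) ⇒ BF; edges |B|=67/4, |F|=13/4
  updated: d(BF,I)=8, d(BF,R)=51/2
2. join BF+I (d=8, Q=-89/2) ⇒ BFI; edges |BF|=45/4, |I|=-13/4
  updated: d(BFI,R)=57/4
3. join BFI+R (d=57/4) ⇒ BFIR; edges |BFI|=57/8, |R|=57/8
final tree: (((B:67/4,F:13/4):45/4,I:-13/4):57/8,R:57/8)
total length: 169/4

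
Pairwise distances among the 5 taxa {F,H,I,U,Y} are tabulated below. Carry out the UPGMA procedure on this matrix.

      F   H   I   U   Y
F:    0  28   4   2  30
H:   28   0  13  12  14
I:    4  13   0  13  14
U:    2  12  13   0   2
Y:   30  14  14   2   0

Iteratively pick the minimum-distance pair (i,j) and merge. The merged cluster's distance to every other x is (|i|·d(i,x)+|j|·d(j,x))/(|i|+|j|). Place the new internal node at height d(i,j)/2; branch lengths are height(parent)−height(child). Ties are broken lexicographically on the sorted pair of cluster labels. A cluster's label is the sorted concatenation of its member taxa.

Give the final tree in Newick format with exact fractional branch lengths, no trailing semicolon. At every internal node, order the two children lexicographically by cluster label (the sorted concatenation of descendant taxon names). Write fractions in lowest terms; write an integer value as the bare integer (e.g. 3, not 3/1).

(((F:1,U:1):13/4,I:17/4):4,(H:7,Y:7):5/4)

iteration 1: select F,U (d=2); attach at lengths (1, 1); label the merged cluster FU
  updated: d(FU,H)=20, d(FU,I)=17/2, d(FU,Y)=16
iteration 2: select FU,I (d=17/2); attach at lengths (13/4, 17/4); label the merged cluster FIU
  updated: d(FIU,H)=53/3, d(FIU,Y)=46/3
iteration 3: select H,Y (d=14); attach at lengths (7, 7); label the merged cluster HY
  updated: d(FIU,HY)=33/2
iteration 4: select FIU,HY (d=33/2); attach at lengths (4, 5/4); label the merged cluster FHIUY
final tree: (((F:1,U:1):13/4,I:17/4):4,(H:7,Y:7):5/4)
total length: 115/4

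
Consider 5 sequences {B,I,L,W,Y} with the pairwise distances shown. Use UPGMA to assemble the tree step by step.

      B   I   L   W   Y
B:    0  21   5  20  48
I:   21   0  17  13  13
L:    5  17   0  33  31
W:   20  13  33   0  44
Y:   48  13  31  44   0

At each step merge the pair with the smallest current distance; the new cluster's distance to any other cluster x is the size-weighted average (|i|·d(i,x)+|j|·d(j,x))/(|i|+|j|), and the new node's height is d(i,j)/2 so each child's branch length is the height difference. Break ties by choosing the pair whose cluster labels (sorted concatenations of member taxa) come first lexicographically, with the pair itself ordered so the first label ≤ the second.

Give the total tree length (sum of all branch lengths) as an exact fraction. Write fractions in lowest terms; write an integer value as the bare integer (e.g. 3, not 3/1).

435/8

1. join B+L (d=5) ⇒ BL; edges |B|=5/2, |L|=5/2
  updated: d(BL,I)=19, d(BL,W)=53/2, d(BL,Y)=79/2
2. join I+W (d=13) ⇒ IW; edges |I|=13/2, |W|=13/2
  updated: d(BL,IW)=91/4, d(IW,Y)=57/2
3. join BL+IW (d=91/4) ⇒ BILW; edges |BL|=71/8, |IW|=39/8
  updated: d(BILW,Y)=34
4. join BILW+Y (d=34) ⇒ BILWY; edges |BILW|=45/8, |Y|=17
final tree: (((B:5/2,L:5/2):71/8,(I:13/2,W:13/2):39/8):45/8,Y:17)
total length: 435/8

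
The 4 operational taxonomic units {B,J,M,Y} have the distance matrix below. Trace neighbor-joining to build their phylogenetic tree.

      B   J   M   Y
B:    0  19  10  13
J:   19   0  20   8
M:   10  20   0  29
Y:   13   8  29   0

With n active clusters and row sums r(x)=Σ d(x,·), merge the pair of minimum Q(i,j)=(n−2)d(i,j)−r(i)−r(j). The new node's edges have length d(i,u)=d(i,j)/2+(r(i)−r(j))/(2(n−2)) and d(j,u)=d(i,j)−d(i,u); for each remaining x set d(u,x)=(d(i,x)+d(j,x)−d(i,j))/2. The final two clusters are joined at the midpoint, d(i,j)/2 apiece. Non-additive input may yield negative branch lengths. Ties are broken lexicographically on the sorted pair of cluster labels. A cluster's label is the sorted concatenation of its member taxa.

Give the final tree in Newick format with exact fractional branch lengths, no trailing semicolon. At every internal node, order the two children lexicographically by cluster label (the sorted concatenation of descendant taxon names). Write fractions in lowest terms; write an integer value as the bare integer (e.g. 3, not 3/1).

1. join B+M (d=10, Q=-81) ⇒ BM; edges |B|=3/4, |M|=37/4
  updated: d(BM,J)=29/2, d(BM,Y)=16
2. join BM+J (d=29/2, Q=-77/2) ⇒ BJM; edges |BM|=45/4, |J|=13/4
  updated: d(BJM,Y)=19/4
3. join BJM+Y (d=19/4) ⇒ BJMY; edges |BJM|=19/8, |Y|=19/8
final tree: (((B:3/4,M:37/4):45/4,J:13/4):19/8,Y:19/8)
total length: 117/4

(((B:3/4,M:37/4):45/4,J:13/4):19/8,Y:19/8)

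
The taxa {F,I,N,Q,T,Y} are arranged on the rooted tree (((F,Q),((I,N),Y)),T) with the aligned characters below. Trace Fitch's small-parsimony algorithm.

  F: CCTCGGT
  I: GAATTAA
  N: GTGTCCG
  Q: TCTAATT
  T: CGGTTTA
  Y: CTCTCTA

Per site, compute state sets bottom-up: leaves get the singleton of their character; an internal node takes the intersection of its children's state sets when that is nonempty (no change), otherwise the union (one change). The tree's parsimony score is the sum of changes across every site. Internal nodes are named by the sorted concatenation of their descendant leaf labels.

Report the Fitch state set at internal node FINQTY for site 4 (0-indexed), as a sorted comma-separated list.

site 0, node FQ: F={C} ∪ Q={T} → {C,T} (+1)
site 0, node IN: I={G} ∩ N={G} → {G} (+0)
site 0, node INY: IN={G} ∪ Y={C} → {C,G} (+1)
site 0, node FINQY: FQ={C,T} ∩ INY={C,G} → {C} (+0)
site 0, node FINQTY: FINQY={C} ∩ T={C} → {C} (+0)
site 1, node FQ: F={C} ∩ Q={C} → {C} (+0)
site 1, node IN: I={A} ∪ N={T} → {A,T} (+1)
site 1, node INY: IN={A,T} ∩ Y={T} → {T} (+0)
site 1, node FINQY: FQ={C} ∪ INY={T} → {C,T} (+1)
site 1, node FINQTY: FINQY={C,T} ∪ T={G} → {C,G,T} (+1)
site 2, node FQ: F={T} ∩ Q={T} → {T} (+0)
site 2, node IN: I={A} ∪ N={G} → {A,G} (+1)
site 2, node INY: IN={A,G} ∪ Y={C} → {A,C,G} (+1)
site 2, node FINQY: FQ={T} ∪ INY={A,C,G} → {A,C,G,T} (+1)
site 2, node FINQTY: FINQY={A,C,G,T} ∩ T={G} → {G} (+0)
site 3, node FQ: F={C} ∪ Q={A} → {A,C} (+1)
site 3, node IN: I={T} ∩ N={T} → {T} (+0)
site 3, node INY: IN={T} ∩ Y={T} → {T} (+0)
site 3, node FINQY: FQ={A,C} ∪ INY={T} → {A,C,T} (+1)
site 3, node FINQTY: FINQY={A,C,T} ∩ T={T} → {T} (+0)
site 4, node FQ: F={G} ∪ Q={A} → {A,G} (+1)
site 4, node IN: I={T} ∪ N={C} → {C,T} (+1)
site 4, node INY: IN={C,T} ∩ Y={C} → {C} (+0)
site 4, node FINQY: FQ={A,G} ∪ INY={C} → {A,C,G} (+1)
site 4, node FINQTY: FINQY={A,C,G} ∪ T={T} → {A,C,G,T} (+1)
site 5, node FQ: F={G} ∪ Q={T} → {G,T} (+1)
site 5, node IN: I={A} ∪ N={C} → {A,C} (+1)
site 5, node INY: IN={A,C} ∪ Y={T} → {A,C,T} (+1)
site 5, node FINQY: FQ={G,T} ∩ INY={A,C,T} → {T} (+0)
site 5, node FINQTY: FINQY={T} ∩ T={T} → {T} (+0)
site 6, node FQ: F={T} ∩ Q={T} → {T} (+0)
site 6, node IN: I={A} ∪ N={G} → {A,G} (+1)
site 6, node INY: IN={A,G} ∩ Y={A} → {A} (+0)
site 6, node FINQY: FQ={T} ∪ INY={A} → {A,T} (+1)
site 6, node FINQTY: FINQY={A,T} ∩ T={A} → {A} (+0)
per-site changes: [2, 3, 3, 2, 4, 3, 2]; total = 19

A,C,G,T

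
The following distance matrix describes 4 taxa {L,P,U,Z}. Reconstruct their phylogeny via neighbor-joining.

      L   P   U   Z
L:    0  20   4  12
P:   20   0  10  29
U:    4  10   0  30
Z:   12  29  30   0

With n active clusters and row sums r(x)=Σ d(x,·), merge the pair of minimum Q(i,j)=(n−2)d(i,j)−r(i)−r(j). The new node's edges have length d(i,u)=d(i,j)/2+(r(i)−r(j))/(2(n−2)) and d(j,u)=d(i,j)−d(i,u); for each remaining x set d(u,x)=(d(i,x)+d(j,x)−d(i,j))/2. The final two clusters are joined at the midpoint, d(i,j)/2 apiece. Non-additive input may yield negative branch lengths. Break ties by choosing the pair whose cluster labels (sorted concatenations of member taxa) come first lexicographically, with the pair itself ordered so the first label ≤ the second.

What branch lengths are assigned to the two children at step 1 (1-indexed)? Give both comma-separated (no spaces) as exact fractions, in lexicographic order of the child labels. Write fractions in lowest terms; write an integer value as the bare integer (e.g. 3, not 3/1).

-11/4,59/4

iteration 1: select L,Z (d=12, Q=-83); attach at lengths (-11/4, 59/4); label the merged cluster LZ
  updated: d(LZ,P)=37/2, d(LZ,U)=11
iteration 2: select LZ,P (d=37/2, Q=-79/2); attach at lengths (39/4, 35/4); label the merged cluster LPZ
  updated: d(LPZ,U)=5/4
iteration 3: select LPZ,U (d=5/4); attach at lengths (5/8, 5/8); label the merged cluster LPUZ
final tree: (((L:-11/4,Z:59/4):39/4,P:35/4):5/8,U:5/8)
total length: 127/4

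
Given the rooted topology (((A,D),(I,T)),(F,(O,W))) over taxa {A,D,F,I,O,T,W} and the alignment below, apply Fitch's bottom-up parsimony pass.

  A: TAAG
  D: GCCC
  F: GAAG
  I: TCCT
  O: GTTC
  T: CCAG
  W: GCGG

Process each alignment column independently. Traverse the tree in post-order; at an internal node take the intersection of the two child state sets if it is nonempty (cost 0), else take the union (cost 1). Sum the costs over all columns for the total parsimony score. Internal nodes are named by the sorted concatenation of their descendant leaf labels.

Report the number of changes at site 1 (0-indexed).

3

AD@0: {T} ∪ {G} = {G,T} (union, +1)
IT@0: {T} ∪ {C} = {C,T} (union, +1)
ADIT@0: {G,T} ∩ {C,T} = {T} (intersection, +0)
OW@0: {G} ∩ {G} = {G} (intersection, +0)
FOW@0: {G} ∩ {G} = {G} (intersection, +0)
ADFIOTW@0: {T} ∪ {G} = {G,T} (union, +1)
AD@1: {A} ∪ {C} = {A,C} (union, +1)
IT@1: {C} ∩ {C} = {C} (intersection, +0)
ADIT@1: {A,C} ∩ {C} = {C} (intersection, +0)
OW@1: {T} ∪ {C} = {C,T} (union, +1)
FOW@1: {A} ∪ {C,T} = {A,C,T} (union, +1)
ADFIOTW@1: {C} ∩ {A,C,T} = {C} (intersection, +0)
AD@2: {A} ∪ {C} = {A,C} (union, +1)
IT@2: {C} ∪ {A} = {A,C} (union, +1)
ADIT@2: {A,C} ∩ {A,C} = {A,C} (intersection, +0)
OW@2: {T} ∪ {G} = {G,T} (union, +1)
FOW@2: {A} ∪ {G,T} = {A,G,T} (union, +1)
ADFIOTW@2: {A,C} ∩ {A,G,T} = {A} (intersection, +0)
AD@3: {G} ∪ {C} = {C,G} (union, +1)
IT@3: {T} ∪ {G} = {G,T} (union, +1)
ADIT@3: {C,G} ∩ {G,T} = {G} (intersection, +0)
OW@3: {C} ∪ {G} = {C,G} (union, +1)
FOW@3: {G} ∩ {C,G} = {G} (intersection, +0)
ADFIOTW@3: {G} ∩ {G} = {G} (intersection, +0)
per-site changes: [3, 3, 4, 3]; total = 13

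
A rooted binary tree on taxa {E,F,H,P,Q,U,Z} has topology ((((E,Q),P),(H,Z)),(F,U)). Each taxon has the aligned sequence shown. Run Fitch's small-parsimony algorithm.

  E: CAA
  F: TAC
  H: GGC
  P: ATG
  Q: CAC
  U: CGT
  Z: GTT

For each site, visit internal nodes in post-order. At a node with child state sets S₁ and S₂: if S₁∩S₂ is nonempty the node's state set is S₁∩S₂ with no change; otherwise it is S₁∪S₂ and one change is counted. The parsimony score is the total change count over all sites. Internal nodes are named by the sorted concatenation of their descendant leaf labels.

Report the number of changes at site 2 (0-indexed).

EQ@0: {C} ∩ {C} = {C} (intersection, +0)
EPQ@0: {C} ∪ {A} = {A,C} (union, +1)
HZ@0: {G} ∩ {G} = {G} (intersection, +0)
EHPQZ@0: {A,C} ∪ {G} = {A,C,G} (union, +1)
FU@0: {T} ∪ {C} = {C,T} (union, +1)
EFHPQUZ@0: {A,C,G} ∩ {C,T} = {C} (intersection, +0)
EQ@1: {A} ∩ {A} = {A} (intersection, +0)
EPQ@1: {A} ∪ {T} = {A,T} (union, +1)
HZ@1: {G} ∪ {T} = {G,T} (union, +1)
EHPQZ@1: {A,T} ∩ {G,T} = {T} (intersection, +0)
FU@1: {A} ∪ {G} = {A,G} (union, +1)
EFHPQUZ@1: {T} ∪ {A,G} = {A,G,T} (union, +1)
EQ@2: {A} ∪ {C} = {A,C} (union, +1)
EPQ@2: {A,C} ∪ {G} = {A,C,G} (union, +1)
HZ@2: {C} ∪ {T} = {C,T} (union, +1)
EHPQZ@2: {A,C,G} ∩ {C,T} = {C} (intersection, +0)
FU@2: {C} ∪ {T} = {C,T} (union, +1)
EFHPQUZ@2: {C} ∩ {C,T} = {C} (intersection, +0)
per-site changes: [3, 4, 4]; total = 11

4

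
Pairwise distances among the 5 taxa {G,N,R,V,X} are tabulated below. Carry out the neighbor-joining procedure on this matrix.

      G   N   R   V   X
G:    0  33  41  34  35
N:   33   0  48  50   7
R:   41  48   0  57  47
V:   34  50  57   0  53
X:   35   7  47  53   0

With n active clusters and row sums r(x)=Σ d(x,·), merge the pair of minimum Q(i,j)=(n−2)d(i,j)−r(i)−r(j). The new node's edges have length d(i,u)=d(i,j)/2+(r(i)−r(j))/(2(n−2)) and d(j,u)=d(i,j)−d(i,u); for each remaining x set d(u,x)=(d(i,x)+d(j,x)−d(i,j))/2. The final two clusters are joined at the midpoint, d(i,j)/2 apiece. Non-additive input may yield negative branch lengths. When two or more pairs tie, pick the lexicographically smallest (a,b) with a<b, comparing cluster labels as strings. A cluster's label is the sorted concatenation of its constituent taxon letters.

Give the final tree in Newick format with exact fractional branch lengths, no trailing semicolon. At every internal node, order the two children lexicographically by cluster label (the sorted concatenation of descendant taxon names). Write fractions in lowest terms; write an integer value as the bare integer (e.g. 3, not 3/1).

iteration 1: select N,X (d=7, Q=-259); attach at lengths (17/6, 25/6); label the merged cluster NX
  updated: d(G,NX)=61/2, d(NX,R)=44, d(NX,V)=48
iteration 2: select G,V (d=34, Q=-353/2); attach at lengths (69/8, 203/8); label the merged cluster GV
  updated: d(GV,NX)=89/4, d(GV,R)=32
iteration 3: select GV,NX (d=89/4, Q=-393/4); attach at lengths (41/8, 137/8); label the merged cluster GNVX
  updated: d(GNVX,R)=215/8
iteration 4: select GNVX,R (d=215/8); attach at lengths (215/16, 215/16); label the merged cluster GNRVX
final tree: (((G:69/8,V:203/8):41/8,(N:17/6,X:25/6):137/8):215/16,R:215/16)
total length: 721/8

(((G:69/8,V:203/8):41/8,(N:17/6,X:25/6):137/8):215/16,R:215/16)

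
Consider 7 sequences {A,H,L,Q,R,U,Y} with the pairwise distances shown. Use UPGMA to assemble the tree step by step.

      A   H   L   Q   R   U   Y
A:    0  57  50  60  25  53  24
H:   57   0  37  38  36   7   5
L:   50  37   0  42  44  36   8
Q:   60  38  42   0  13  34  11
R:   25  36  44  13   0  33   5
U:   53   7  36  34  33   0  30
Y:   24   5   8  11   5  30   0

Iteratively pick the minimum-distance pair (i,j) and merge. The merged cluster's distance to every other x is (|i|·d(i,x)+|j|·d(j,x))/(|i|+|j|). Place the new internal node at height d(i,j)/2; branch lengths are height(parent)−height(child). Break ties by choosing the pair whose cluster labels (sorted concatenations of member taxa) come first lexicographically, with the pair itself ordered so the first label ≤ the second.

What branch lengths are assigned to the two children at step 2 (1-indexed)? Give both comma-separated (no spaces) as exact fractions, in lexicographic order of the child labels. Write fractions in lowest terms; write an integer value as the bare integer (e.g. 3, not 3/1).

1. join H+Y (d=5) ⇒ HY; edges |H|=5/2, |Y|=5/2
  updated: d(A,HY)=81/2, d(HY,L)=45/2, d(HY,Q)=49/2, d(HY,R)=41/2, d(HY,U)=37/2
2. join Q+R (d=13) ⇒ QR; edges |Q|=13/2, |R|=13/2
  updated: d(A,QR)=85/2, d(HY,QR)=45/2, d(L,QR)=43, d(QR,U)=67/2
3. join HY+U (d=37/2) ⇒ HUY; edges |HY|=27/4, |U|=37/4
  updated: d(A,HUY)=134/3, d(HUY,L)=27, d(HUY,QR)=157/6
4. join HUY+QR (d=157/6) ⇒ HQRUY; edges |HUY|=23/6, |QR|=79/12
  updated: d(A,HQRUY)=219/5, d(HQRUY,L)=167/5
5. join HQRUY+L (d=167/5) ⇒ HLQRUY; edges |HQRUY|=217/60, |L|=167/10
  updated: d(A,HLQRUY)=269/6
6. join A+HLQRUY (d=269/6) ⇒ AHLQRUY; edges |A|=269/12, |HLQRUY|=343/60
final tree: (A:269/12,((((H:5/2,Y:5/2):27/4,U:37/4):23/6,(Q:13/2,R:13/2):79/12):217/60,L:167/10):343/60)
total length: 1393/15

13/2,13/2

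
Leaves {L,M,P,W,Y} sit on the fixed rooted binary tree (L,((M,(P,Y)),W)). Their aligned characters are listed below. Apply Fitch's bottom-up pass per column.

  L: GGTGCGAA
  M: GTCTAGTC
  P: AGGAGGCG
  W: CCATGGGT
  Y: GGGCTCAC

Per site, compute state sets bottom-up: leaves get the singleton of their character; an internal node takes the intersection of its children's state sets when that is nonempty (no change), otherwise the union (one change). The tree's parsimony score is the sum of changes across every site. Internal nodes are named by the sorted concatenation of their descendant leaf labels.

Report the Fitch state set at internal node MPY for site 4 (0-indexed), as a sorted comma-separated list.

A,G,T

[col 0] PY: children P:{A}, Y:{G} ∪→ {A,G}; cost 1
[col 0] MPY: children M:{G}, PY:{A,G} ∩→ {G}; cost 0
[col 0] MPWY: children MPY:{G}, W:{C} ∪→ {C,G}; cost 1
[col 0] LMPWY: children L:{G}, MPWY:{C,G} ∩→ {G}; cost 0
[col 1] PY: children P:{G}, Y:{G} ∩→ {G}; cost 0
[col 1] MPY: children M:{T}, PY:{G} ∪→ {G,T}; cost 1
[col 1] MPWY: children MPY:{G,T}, W:{C} ∪→ {C,G,T}; cost 1
[col 1] LMPWY: children L:{G}, MPWY:{C,G,T} ∩→ {G}; cost 0
[col 2] PY: children P:{G}, Y:{G} ∩→ {G}; cost 0
[col 2] MPY: children M:{C}, PY:{G} ∪→ {C,G}; cost 1
[col 2] MPWY: children MPY:{C,G}, W:{A} ∪→ {A,C,G}; cost 1
[col 2] LMPWY: children L:{T}, MPWY:{A,C,G} ∪→ {A,C,G,T}; cost 1
[col 3] PY: children P:{A}, Y:{C} ∪→ {A,C}; cost 1
[col 3] MPY: children M:{T}, PY:{A,C} ∪→ {A,C,T}; cost 1
[col 3] MPWY: children MPY:{A,C,T}, W:{T} ∩→ {T}; cost 0
[col 3] LMPWY: children L:{G}, MPWY:{T} ∪→ {G,T}; cost 1
[col 4] PY: children P:{G}, Y:{T} ∪→ {G,T}; cost 1
[col 4] MPY: children M:{A}, PY:{G,T} ∪→ {A,G,T}; cost 1
[col 4] MPWY: children MPY:{A,G,T}, W:{G} ∩→ {G}; cost 0
[col 4] LMPWY: children L:{C}, MPWY:{G} ∪→ {C,G}; cost 1
[col 5] PY: children P:{G}, Y:{C} ∪→ {C,G}; cost 1
[col 5] MPY: children M:{G}, PY:{C,G} ∩→ {G}; cost 0
[col 5] MPWY: children MPY:{G}, W:{G} ∩→ {G}; cost 0
[col 5] LMPWY: children L:{G}, MPWY:{G} ∩→ {G}; cost 0
[col 6] PY: children P:{C}, Y:{A} ∪→ {A,C}; cost 1
[col 6] MPY: children M:{T}, PY:{A,C} ∪→ {A,C,T}; cost 1
[col 6] MPWY: children MPY:{A,C,T}, W:{G} ∪→ {A,C,G,T}; cost 1
[col 6] LMPWY: children L:{A}, MPWY:{A,C,G,T} ∩→ {A}; cost 0
[col 7] PY: children P:{G}, Y:{C} ∪→ {C,G}; cost 1
[col 7] MPY: children M:{C}, PY:{C,G} ∩→ {C}; cost 0
[col 7] MPWY: children MPY:{C}, W:{T} ∪→ {C,T}; cost 1
[col 7] LMPWY: children L:{A}, MPWY:{C,T} ∪→ {A,C,T}; cost 1
per-site changes: [2, 2, 3, 3, 3, 1, 3, 3]; total = 20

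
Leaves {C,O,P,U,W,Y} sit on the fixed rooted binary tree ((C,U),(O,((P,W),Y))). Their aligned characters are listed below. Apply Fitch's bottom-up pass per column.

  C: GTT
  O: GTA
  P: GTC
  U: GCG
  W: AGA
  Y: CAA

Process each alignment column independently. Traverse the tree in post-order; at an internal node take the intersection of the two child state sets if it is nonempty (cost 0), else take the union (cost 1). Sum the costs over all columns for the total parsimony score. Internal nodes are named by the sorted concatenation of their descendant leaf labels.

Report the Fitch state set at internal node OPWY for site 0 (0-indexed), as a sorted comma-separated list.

G

[col 0] CU: children C:{G}, U:{G} ∩→ {G}; cost 0
[col 0] PW: children P:{G}, W:{A} ∪→ {A,G}; cost 1
[col 0] PWY: children PW:{A,G}, Y:{C} ∪→ {A,C,G}; cost 1
[col 0] OPWY: children O:{G}, PWY:{A,C,G} ∩→ {G}; cost 0
[col 0] COPUWY: children CU:{G}, OPWY:{G} ∩→ {G}; cost 0
[col 1] CU: children C:{T}, U:{C} ∪→ {C,T}; cost 1
[col 1] PW: children P:{T}, W:{G} ∪→ {G,T}; cost 1
[col 1] PWY: children PW:{G,T}, Y:{A} ∪→ {A,G,T}; cost 1
[col 1] OPWY: children O:{T}, PWY:{A,G,T} ∩→ {T}; cost 0
[col 1] COPUWY: children CU:{C,T}, OPWY:{T} ∩→ {T}; cost 0
[col 2] CU: children C:{T}, U:{G} ∪→ {G,T}; cost 1
[col 2] PW: children P:{C}, W:{A} ∪→ {A,C}; cost 1
[col 2] PWY: children PW:{A,C}, Y:{A} ∩→ {A}; cost 0
[col 2] OPWY: children O:{A}, PWY:{A} ∩→ {A}; cost 0
[col 2] COPUWY: children CU:{G,T}, OPWY:{A} ∪→ {A,G,T}; cost 1
per-site changes: [2, 3, 3]; total = 8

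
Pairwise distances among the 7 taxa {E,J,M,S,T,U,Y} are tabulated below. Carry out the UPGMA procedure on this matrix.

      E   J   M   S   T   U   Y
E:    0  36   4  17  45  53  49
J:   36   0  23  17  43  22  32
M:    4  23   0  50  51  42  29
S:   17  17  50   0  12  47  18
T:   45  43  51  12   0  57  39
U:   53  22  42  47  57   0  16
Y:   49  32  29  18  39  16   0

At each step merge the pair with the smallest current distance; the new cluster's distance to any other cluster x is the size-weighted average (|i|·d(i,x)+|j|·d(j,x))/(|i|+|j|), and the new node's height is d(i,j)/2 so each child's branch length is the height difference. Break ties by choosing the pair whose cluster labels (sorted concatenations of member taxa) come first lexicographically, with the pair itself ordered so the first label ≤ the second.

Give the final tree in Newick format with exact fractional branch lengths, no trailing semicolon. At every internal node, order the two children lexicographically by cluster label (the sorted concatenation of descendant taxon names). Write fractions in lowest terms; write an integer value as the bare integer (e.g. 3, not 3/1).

((E:2,M:2):71/4,((J:27/2,(U:8,Y:8):11/2):59/12,(S:6,T:6):149/12):4/3)

1. join E+M (d=4) ⇒ EM; edges |E|=2, |M|=2
  updated: d(EM,J)=59/2, d(EM,S)=67/2, d(EM,T)=48, d(EM,U)=95/2, d(EM,Y)=39
2. join S+T (d=12) ⇒ ST; edges |S|=6, |T|=6
  updated: d(EM,ST)=163/4, d(J,ST)=30, d(ST,U)=52, d(ST,Y)=57/2
3. join U+Y (d=16) ⇒ UY; edges |U|=8, |Y|=8
  updated: d(EM,UY)=173/4, d(J,UY)=27, d(ST,UY)=161/4
4. join J+UY (d=27) ⇒ JUY; edges |J|=27/2, |UY|=11/2
  updated: d(EM,JUY)=116/3, d(JUY,ST)=221/6
5. join JUY+ST (d=221/6) ⇒ JSTUY; edges |JUY|=59/12, |ST|=149/12
  updated: d(EM,JSTUY)=79/2
6. join EM+JSTUY (d=79/2) ⇒ EJMSTUY; edges |EM|=71/4, |JSTUY|=4/3
final tree: ((E:2,M:2):71/4,((J:27/2,(U:8,Y:8):11/2):59/12,(S:6,T:6):149/12):4/3)
total length: 1049/12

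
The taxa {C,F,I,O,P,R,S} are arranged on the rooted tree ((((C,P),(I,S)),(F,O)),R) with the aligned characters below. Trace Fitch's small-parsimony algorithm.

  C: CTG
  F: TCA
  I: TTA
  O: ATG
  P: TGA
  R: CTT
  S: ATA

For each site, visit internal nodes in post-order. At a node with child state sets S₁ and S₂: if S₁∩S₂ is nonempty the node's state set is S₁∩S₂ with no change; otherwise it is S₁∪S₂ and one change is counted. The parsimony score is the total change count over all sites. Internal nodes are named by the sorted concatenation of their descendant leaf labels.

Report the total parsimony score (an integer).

9

[col 0] CP: children C:{C}, P:{T} ∪→ {C,T}; cost 1
[col 0] IS: children I:{T}, S:{A} ∪→ {A,T}; cost 1
[col 0] CIPS: children CP:{C,T}, IS:{A,T} ∩→ {T}; cost 0
[col 0] FO: children F:{T}, O:{A} ∪→ {A,T}; cost 1
[col 0] CFIOPS: children CIPS:{T}, FO:{A,T} ∩→ {T}; cost 0
[col 0] CFIOPRS: children CFIOPS:{T}, R:{C} ∪→ {C,T}; cost 1
[col 1] CP: children C:{T}, P:{G} ∪→ {G,T}; cost 1
[col 1] IS: children I:{T}, S:{T} ∩→ {T}; cost 0
[col 1] CIPS: children CP:{G,T}, IS:{T} ∩→ {T}; cost 0
[col 1] FO: children F:{C}, O:{T} ∪→ {C,T}; cost 1
[col 1] CFIOPS: children CIPS:{T}, FO:{C,T} ∩→ {T}; cost 0
[col 1] CFIOPRS: children CFIOPS:{T}, R:{T} ∩→ {T}; cost 0
[col 2] CP: children C:{G}, P:{A} ∪→ {A,G}; cost 1
[col 2] IS: children I:{A}, S:{A} ∩→ {A}; cost 0
[col 2] CIPS: children CP:{A,G}, IS:{A} ∩→ {A}; cost 0
[col 2] FO: children F:{A}, O:{G} ∪→ {A,G}; cost 1
[col 2] CFIOPS: children CIPS:{A}, FO:{A,G} ∩→ {A}; cost 0
[col 2] CFIOPRS: children CFIOPS:{A}, R:{T} ∪→ {A,T}; cost 1
per-site changes: [4, 2, 3]; total = 9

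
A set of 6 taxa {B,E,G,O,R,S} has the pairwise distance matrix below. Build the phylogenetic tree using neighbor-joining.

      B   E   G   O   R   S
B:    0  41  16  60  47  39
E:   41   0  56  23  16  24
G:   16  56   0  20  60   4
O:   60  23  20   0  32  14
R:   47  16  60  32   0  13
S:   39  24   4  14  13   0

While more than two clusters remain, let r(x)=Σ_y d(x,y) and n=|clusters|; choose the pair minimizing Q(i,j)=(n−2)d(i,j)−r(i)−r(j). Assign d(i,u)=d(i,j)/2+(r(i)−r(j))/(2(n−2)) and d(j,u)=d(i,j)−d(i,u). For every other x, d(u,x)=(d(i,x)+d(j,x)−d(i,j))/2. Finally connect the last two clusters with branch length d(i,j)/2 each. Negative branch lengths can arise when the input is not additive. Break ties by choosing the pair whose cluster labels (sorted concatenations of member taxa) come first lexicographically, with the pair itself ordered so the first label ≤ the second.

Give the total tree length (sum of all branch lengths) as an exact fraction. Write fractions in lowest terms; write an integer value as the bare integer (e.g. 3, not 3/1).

step 1: merge (B,G) at d=16, Q=-295; branch lengths B→111/8, G→17/8; new cluster BG
  updated: d(BG,E)=81/2, d(BG,O)=32, d(BG,R)=91/2, d(BG,S)=27/2
step 2: merge (E,R) at d=16, Q=-162; branch lengths E→15/2, R→17/2; new cluster ER
  updated: d(BG,ER)=35, d(ER,O)=39/2, d(ER,S)=21/2
step 3: merge (BG,S) at d=27/2, Q=-183/2; branch lengths BG→139/8, S→-31/8; new cluster BGS
  updated: d(BGS,ER)=16, d(BGS,O)=65/4
step 4: merge (BGS,ER) at d=16, Q=-207/4; branch lengths BGS→51/8, ER→77/8; new cluster BEGRS
  updated: d(BEGRS,O)=79/8
step 5: merge (BEGRS,O) at d=79/8; branch lengths BEGRS→79/16, O→79/16; new cluster BEGORS
final tree: ((((B:111/8,G:17/8):139/8,S:-31/8):51/8,(E:15/2,R:17/2):77/8):79/16,O:79/16)
total length: 571/8

571/8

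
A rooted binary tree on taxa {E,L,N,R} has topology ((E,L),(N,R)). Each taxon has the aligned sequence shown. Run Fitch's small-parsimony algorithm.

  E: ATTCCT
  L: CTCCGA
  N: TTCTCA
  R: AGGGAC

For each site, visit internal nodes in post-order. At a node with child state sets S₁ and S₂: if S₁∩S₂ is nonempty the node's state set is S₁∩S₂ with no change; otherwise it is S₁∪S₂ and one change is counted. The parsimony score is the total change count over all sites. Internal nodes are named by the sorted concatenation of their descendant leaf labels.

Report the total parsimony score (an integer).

11

site 0, node EL: E={A} ∪ L={C} → {A,C} (+1)
site 0, node NR: N={T} ∪ R={A} → {A,T} (+1)
site 0, node ELNR: EL={A,C} ∩ NR={A,T} → {A} (+0)
site 1, node EL: E={T} ∩ L={T} → {T} (+0)
site 1, node NR: N={T} ∪ R={G} → {G,T} (+1)
site 1, node ELNR: EL={T} ∩ NR={G,T} → {T} (+0)
site 2, node EL: E={T} ∪ L={C} → {C,T} (+1)
site 2, node NR: N={C} ∪ R={G} → {C,G} (+1)
site 2, node ELNR: EL={C,T} ∩ NR={C,G} → {C} (+0)
site 3, node EL: E={C} ∩ L={C} → {C} (+0)
site 3, node NR: N={T} ∪ R={G} → {G,T} (+1)
site 3, node ELNR: EL={C} ∪ NR={G,T} → {C,G,T} (+1)
site 4, node EL: E={C} ∪ L={G} → {C,G} (+1)
site 4, node NR: N={C} ∪ R={A} → {A,C} (+1)
site 4, node ELNR: EL={C,G} ∩ NR={A,C} → {C} (+0)
site 5, node EL: E={T} ∪ L={A} → {A,T} (+1)
site 5, node NR: N={A} ∪ R={C} → {A,C} (+1)
site 5, node ELNR: EL={A,T} ∩ NR={A,C} → {A} (+0)
per-site changes: [2, 1, 2, 2, 2, 2]; total = 11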